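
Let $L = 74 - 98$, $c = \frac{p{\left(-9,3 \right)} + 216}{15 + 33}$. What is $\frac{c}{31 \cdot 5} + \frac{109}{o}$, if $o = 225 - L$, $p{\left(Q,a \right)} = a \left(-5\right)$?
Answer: $\frac{287003}{617520} \approx 0.46477$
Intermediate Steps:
$p{\left(Q,a \right)} = - 5 a$
$c = \frac{67}{16}$ ($c = \frac{\left(-5\right) 3 + 216}{15 + 33} = \frac{-15 + 216}{48} = 201 \cdot \frac{1}{48} = \frac{67}{16} \approx 4.1875$)
$L = -24$ ($L = 74 - 98 = -24$)
$o = 249$ ($o = 225 - -24 = 225 + 24 = 249$)
$\frac{c}{31 \cdot 5} + \frac{109}{o} = \frac{67}{16 \cdot 31 \cdot 5} + \frac{109}{249} = \frac{67}{16 \cdot 155} + 109 \cdot \frac{1}{249} = \frac{67}{16} \cdot \frac{1}{155} + \frac{109}{249} = \frac{67}{2480} + \frac{109}{249} = \frac{287003}{617520}$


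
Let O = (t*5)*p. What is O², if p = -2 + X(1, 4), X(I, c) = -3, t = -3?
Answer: 5625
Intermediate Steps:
p = -5 (p = -2 - 3 = -5)
O = 75 (O = -3*5*(-5) = -15*(-5) = 75)
O² = 75² = 5625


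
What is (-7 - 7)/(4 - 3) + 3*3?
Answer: -5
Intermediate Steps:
(-7 - 7)/(4 - 3) + 3*3 = -14/1 + 9 = -14*1 + 9 = -14 + 9 = -5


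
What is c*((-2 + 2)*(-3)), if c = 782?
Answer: 0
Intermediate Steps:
c*((-2 + 2)*(-3)) = 782*((-2 + 2)*(-3)) = 782*(0*(-3)) = 782*0 = 0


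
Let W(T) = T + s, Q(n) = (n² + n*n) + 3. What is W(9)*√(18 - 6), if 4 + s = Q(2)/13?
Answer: 152*√3/13 ≈ 20.252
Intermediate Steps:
Q(n) = 3 + 2*n² (Q(n) = (n² + n²) + 3 = 2*n² + 3 = 3 + 2*n²)
s = -41/13 (s = -4 + (3 + 2*2²)/13 = -4 + (3 + 2*4)*(1/13) = -4 + (3 + 8)*(1/13) = -4 + 11*(1/13) = -4 + 11/13 = -41/13 ≈ -3.1538)
W(T) = -41/13 + T (W(T) = T - 41/13 = -41/13 + T)
W(9)*√(18 - 6) = (-41/13 + 9)*√(18 - 6) = 76*√12/13 = 76*(2*√3)/13 = 152*√3/13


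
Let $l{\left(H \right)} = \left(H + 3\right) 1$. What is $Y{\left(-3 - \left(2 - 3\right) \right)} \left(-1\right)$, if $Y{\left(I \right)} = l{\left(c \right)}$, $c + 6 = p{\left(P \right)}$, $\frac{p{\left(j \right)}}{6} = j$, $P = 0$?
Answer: $3$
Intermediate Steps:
$p{\left(j \right)} = 6 j$
$c = -6$ ($c = -6 + 6 \cdot 0 = -6 + 0 = -6$)
$l{\left(H \right)} = 3 + H$ ($l{\left(H \right)} = \left(3 + H\right) 1 = 3 + H$)
$Y{\left(I \right)} = -3$ ($Y{\left(I \right)} = 3 - 6 = -3$)
$Y{\left(-3 - \left(2 - 3\right) \right)} \left(-1\right) = \left(-3\right) \left(-1\right) = 3$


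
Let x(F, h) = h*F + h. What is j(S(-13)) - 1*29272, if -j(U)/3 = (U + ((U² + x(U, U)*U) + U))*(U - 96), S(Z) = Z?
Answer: -645667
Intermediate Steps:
x(F, h) = h + F*h (x(F, h) = F*h + h = h + F*h)
j(U) = -3*(-96 + U)*(U² + 2*U + U²*(1 + U)) (j(U) = -3*(U + ((U² + (U*(1 + U))*U) + U))*(U - 96) = -3*(U + ((U² + U²*(1 + U)) + U))*(-96 + U) = -3*(U + (U + U² + U²*(1 + U)))*(-96 + U) = -3*(U² + 2*U + U²*(1 + U))*(-96 + U) = -3*(-96 + U)*(U² + 2*U + U²*(1 + U)))
j(S(-13)) - 1*29272 = 3*(-13)*(192 - 1*(-13)³ + 94*(-13)² + 190*(-13)) - 1*29272 = 3*(-13)*(192 - 1*(-2197) + 94*169 - 2470) - 29272 = 3*(-13)*(192 + 2197 + 15886 - 2470) - 29272 = 3*(-13)*15805 - 29272 = -616395 - 29272 = -645667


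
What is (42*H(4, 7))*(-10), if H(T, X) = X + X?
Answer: -5880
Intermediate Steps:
H(T, X) = 2*X
(42*H(4, 7))*(-10) = (42*(2*7))*(-10) = (42*14)*(-10) = 588*(-10) = -5880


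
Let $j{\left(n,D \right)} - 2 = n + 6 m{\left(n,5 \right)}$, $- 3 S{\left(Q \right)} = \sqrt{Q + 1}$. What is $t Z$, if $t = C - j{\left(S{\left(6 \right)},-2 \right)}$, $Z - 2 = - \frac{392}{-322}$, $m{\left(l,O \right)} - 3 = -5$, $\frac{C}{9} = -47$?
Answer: $- \frac{30562}{23} + \frac{74 \sqrt{7}}{69} \approx -1325.9$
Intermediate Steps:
$C = -423$ ($C = 9 \left(-47\right) = -423$)
$m{\left(l,O \right)} = -2$ ($m{\left(l,O \right)} = 3 - 5 = -2$)
$S{\left(Q \right)} = - \frac{\sqrt{1 + Q}}{3}$ ($S{\left(Q \right)} = - \frac{\sqrt{Q + 1}}{3} = - \frac{\sqrt{1 + Q}}{3}$)
$j{\left(n,D \right)} = -10 + n$ ($j{\left(n,D \right)} = 2 + \left(n + 6 \left(-2\right)\right) = 2 + \left(n - 12\right) = 2 + \left(-12 + n\right) = -10 + n$)
$Z = \frac{74}{23}$ ($Z = 2 - \frac{392}{-322} = 2 - - \frac{28}{23} = 2 + \frac{28}{23} = \frac{74}{23} \approx 3.2174$)
$t = -413 + \frac{\sqrt{7}}{3}$ ($t = -423 - \left(-10 - \frac{\sqrt{1 + 6}}{3}\right) = -423 - \left(-10 - \frac{\sqrt{7}}{3}\right) = -423 + \left(10 + \frac{\sqrt{7}}{3}\right) = -413 + \frac{\sqrt{7}}{3} \approx -412.12$)
$t Z = \left(-413 + \frac{\sqrt{7}}{3}\right) \frac{74}{23} = - \frac{30562}{23} + \frac{74 \sqrt{7}}{69}$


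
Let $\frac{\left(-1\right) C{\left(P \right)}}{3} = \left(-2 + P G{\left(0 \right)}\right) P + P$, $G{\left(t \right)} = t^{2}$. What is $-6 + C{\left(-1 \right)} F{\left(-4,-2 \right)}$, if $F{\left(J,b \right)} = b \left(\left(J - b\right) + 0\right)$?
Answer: $-18$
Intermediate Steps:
$F{\left(J,b \right)} = b \left(J - b\right)$
$C{\left(P \right)} = 3 P$ ($C{\left(P \right)} = - 3 \left(\left(-2 + P 0^{2}\right) P + P\right) = - 3 \left(\left(-2 + P 0\right) P + P\right) = - 3 \left(\left(-2 + 0\right) P + P\right) = - 3 \left(- 2 P + P\right) = - 3 \left(- P\right) = 3 P$)
$-6 + C{\left(-1 \right)} F{\left(-4,-2 \right)} = -6 + 3 \left(-1\right) \left(- 2 \left(-4 - -2\right)\right) = -6 - 3 \left(- 2 \left(-4 + 2\right)\right) = -6 - 3 \left(\left(-2\right) \left(-2\right)\right) = -6 - 12 = -18$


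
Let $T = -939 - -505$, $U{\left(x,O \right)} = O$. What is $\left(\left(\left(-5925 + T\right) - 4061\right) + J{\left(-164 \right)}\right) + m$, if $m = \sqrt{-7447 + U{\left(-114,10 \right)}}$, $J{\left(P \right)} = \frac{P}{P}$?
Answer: $-10419 + i \sqrt{7437} \approx -10419.0 + 86.238 i$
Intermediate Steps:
$J{\left(P \right)} = 1$
$T = -434$ ($T = -939 + 505 = -434$)
$m = i \sqrt{7437}$ ($m = \sqrt{-7447 + 10} = \sqrt{-7437} = i \sqrt{7437} \approx 86.238 i$)
$\left(\left(\left(-5925 + T\right) - 4061\right) + J{\left(-164 \right)}\right) + m = \left(\left(\left(-5925 - 434\right) - 4061\right) + 1\right) + i \sqrt{7437} = \left(\left(-6359 - 4061\right) + 1\right) + i \sqrt{7437} = \left(-10420 + 1\right) + i \sqrt{7437} = -10419 + i \sqrt{7437}$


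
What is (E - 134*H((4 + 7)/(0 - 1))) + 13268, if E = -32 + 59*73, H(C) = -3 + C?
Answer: 19419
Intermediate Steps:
E = 4275 (E = -32 + 4307 = 4275)
(E - 134*H((4 + 7)/(0 - 1))) + 13268 = (4275 - 134*(-3 + (4 + 7)/(0 - 1))) + 13268 = (4275 - 134*(-3 + 11/(-1))) + 13268 = (4275 - 134*(-3 + 11*(-1))) + 13268 = (4275 - 134*(-3 - 11)) + 13268 = (4275 - 134*(-14)) + 13268 = (4275 + 1876) + 13268 = 6151 + 13268 = 19419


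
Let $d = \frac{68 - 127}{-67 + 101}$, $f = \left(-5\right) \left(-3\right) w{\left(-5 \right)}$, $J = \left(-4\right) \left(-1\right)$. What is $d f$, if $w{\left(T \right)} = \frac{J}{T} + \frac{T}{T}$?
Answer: $- \frac{177}{34} \approx -5.2059$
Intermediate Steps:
$J = 4$
$w{\left(T \right)} = 1 + \frac{4}{T}$ ($w{\left(T \right)} = \frac{4}{T} + \frac{T}{T} = \frac{4}{T} + 1 = 1 + \frac{4}{T}$)
$f = 3$ ($f = \left(-5\right) \left(-3\right) \frac{4 - 5}{-5} = 15 \left(\left(- \frac{1}{5}\right) \left(-1\right)\right) = 15 \cdot \frac{1}{5} = 3$)
$d = - \frac{59}{34} \approx -1.7353$
$d f = \left(- \frac{59}{34}\right) 3 = - \frac{177}{34}$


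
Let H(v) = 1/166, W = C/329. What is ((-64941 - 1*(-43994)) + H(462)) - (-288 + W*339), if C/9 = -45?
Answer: -1105479327/54614 ≈ -20242.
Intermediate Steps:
C = -405 (C = 9*(-45) = -405)
W = -405/329 ≈ -1.2310
H(v) = 1/166
((-64941 - 1*(-43994)) + H(462)) - (-288 + W*339) = ((-64941 - 1*(-43994)) + 1/166) - (-288 - 405/329*339) = ((-64941 + 43994) + 1/166) - (-288 - 137295/329) = (-20947 + 1/166) - 1*(-232047/329) = -3477201/166 + 232047/329 = -1105479327/54614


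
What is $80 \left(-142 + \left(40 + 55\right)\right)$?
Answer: $-3760$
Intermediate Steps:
$80 \left(-142 + \left(40 + 55\right)\right) = 80 \left(-142 + 95\right) = 80 \left(-47\right) = -3760$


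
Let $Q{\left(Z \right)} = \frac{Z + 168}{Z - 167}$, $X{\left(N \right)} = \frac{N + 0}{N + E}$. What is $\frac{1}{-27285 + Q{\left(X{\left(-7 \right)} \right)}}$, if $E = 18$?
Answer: $- \frac{1844}{50315381} \approx -3.6649 \cdot 10^{-5}$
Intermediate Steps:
$X{\left(N \right)} = \frac{N}{18 + N}$ ($X{\left(N \right)} = \frac{N + 0}{N + 18} = \frac{N}{18 + N}$)
$Q{\left(Z \right)} = \frac{168 + Z}{-167 + Z}$
$\frac{1}{-27285 + Q{\left(X{\left(-7 \right)} \right)}} = \frac{1}{-27285 + \frac{168 - \frac{7}{18 - 7}}{-167 - \frac{7}{18 - 7}}} = \frac{1}{-27285 + \frac{168 - \frac{7}{11}}{-167 - \frac{7}{11}}} = \frac{1}{-27285 + \frac{1}{- \frac{1844}{11}} \cdot \frac{1841}{11}} = \frac{1}{-27285 - \frac{1841}{1844}} = \frac{1}{- \frac{50315381}{1844}} = - \frac{1844}{50315381}$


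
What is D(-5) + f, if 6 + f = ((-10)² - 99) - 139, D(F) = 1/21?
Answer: -3023/21 ≈ -143.95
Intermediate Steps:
D(F) = 1/21
f = -144 (f = -6 + (((-10)² - 99) - 139) = -6 + ((100 - 99) - 139) = -6 + (1 - 139) = -6 - 138 = -144)
D(-5) + f = 1/21 - 144 = -3023/21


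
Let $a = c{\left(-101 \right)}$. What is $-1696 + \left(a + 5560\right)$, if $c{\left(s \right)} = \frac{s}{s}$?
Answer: $3865$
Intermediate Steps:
$c{\left(s \right)} = 1$
$a = 1$
$-1696 + \left(a + 5560\right) = -1696 + \left(1 + 5560\right) = -1696 + 5561 = 3865$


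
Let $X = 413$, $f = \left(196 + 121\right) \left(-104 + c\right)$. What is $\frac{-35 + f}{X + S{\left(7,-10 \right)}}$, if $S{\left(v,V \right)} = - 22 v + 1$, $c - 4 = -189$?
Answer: $- \frac{22912}{65} \approx -352.49$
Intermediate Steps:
$c = -185$ ($c = 4 - 189 = -185$)
$f = -91613$ ($f = \left(196 + 121\right) \left(-104 - 185\right) = 317 \left(-289\right) = -91613$)
$S{\left(v,V \right)} = 1 - 22 v$
$\frac{-35 + f}{X + S{\left(7,-10 \right)}} = \frac{-35 - 91613}{413 + \left(1 - 154\right)} = - \frac{91648}{413 + \left(1 - 154\right)} = - \frac{91648}{413 - 153} = - \frac{91648}{260} = \left(-91648\right) \frac{1}{260} = - \frac{22912}{65}$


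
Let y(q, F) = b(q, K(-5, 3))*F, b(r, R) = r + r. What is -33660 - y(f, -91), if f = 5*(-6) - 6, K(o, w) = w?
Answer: -40212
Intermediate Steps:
b(r, R) = 2*r
f = -36 (f = -30 - 6 = -36)
y(q, F) = 2*F*q (y(q, F) = (2*q)*F = 2*F*q)
-33660 - y(f, -91) = -33660 - 2*(-91)*(-36) = -33660 - 1*6552 = -33660 - 6552 = -40212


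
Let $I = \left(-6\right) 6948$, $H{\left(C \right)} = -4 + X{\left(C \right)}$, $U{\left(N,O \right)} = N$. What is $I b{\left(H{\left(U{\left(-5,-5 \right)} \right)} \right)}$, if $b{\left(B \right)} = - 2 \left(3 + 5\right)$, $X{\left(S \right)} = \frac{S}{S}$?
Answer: $667008$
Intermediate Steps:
$X{\left(S \right)} = 1$
$H{\left(C \right)} = -3$ ($H{\left(C \right)} = -4 + 1 = -3$)
$b{\left(B \right)} = -16$ ($b{\left(B \right)} = \left(-2\right) 8 = -16$)
$I = -41688$
$I b{\left(H{\left(U{\left(-5,-5 \right)} \right)} \right)} = \left(-41688\right) \left(-16\right) = 667008$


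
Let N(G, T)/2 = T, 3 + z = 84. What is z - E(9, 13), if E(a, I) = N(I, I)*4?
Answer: -23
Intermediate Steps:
z = 81 (z = -3 + 84 = 81)
N(G, T) = 2*T
E(a, I) = 8*I (E(a, I) = (2*I)*4 = 8*I)
z - E(9, 13) = 81 - 8*13 = 81 - 1*104 = 81 - 104 = -23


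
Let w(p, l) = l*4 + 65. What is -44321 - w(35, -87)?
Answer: -44038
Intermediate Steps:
w(p, l) = 65 + 4*l (w(p, l) = 4*l + 65 = 65 + 4*l)
-44321 - w(35, -87) = -44321 - (65 + 4*(-87)) = -44321 - (65 - 348) = -44321 - 1*(-283) = -44321 + 283 = -44038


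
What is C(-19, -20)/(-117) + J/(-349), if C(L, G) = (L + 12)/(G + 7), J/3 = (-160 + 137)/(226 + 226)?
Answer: -999287/239934708 ≈ -0.0041648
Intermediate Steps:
J = -69/452 (J = 3*((-160 + 137)/(226 + 226)) = 3*(-23/452) = -69/452 ≈ -0.15265)
C(L, G) = (12 + L)/(7 + G)
C(-19, -20)/(-117) + J/(-349) = ((12 - 19)/(7 - 20))/(-117) - 69/452/(-349) = (-7/(-13))*(-1/117) - 69/452*(-1/349) = -1/13*(-7)*(-1/117) + 69/157748 = (7/13)*(-1/117) + 69/157748 = -7/1521 + 69/157748 = -999287/239934708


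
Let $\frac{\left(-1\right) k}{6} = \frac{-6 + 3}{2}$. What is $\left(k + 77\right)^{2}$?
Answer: $7396$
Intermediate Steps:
$k = 9$ ($k = - 6 \frac{-6 + 3}{2} = - 6 \left(\left(-3\right) \frac{1}{2}\right) = \left(-6\right) \left(- \frac{3}{2}\right) = 9$)
$\left(k + 77\right)^{2} = \left(9 + 77\right)^{2} = 86^{2} = 7396$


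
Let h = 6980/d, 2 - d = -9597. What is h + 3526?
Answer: 33853054/9599 ≈ 3526.7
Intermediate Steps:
d = 9599 (d = 2 - 1*(-9597) = 2 + 9597 = 9599)
h = 6980/9599 ≈ 0.72716
h + 3526 = 6980/9599 + 3526 = 33853054/9599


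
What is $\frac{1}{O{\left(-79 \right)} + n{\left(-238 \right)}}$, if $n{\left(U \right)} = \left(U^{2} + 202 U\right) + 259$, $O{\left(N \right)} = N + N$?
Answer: $\frac{1}{8669} \approx 0.00011535$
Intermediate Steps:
$O{\left(N \right)} = 2 N$
$n{\left(U \right)} = 259 + U^{2} + 202 U$
$\frac{1}{O{\left(-79 \right)} + n{\left(-238 \right)}} = \frac{1}{2 \left(-79\right) + \left(259 + \left(-238\right)^{2} + 202 \left(-238\right)\right)} = \frac{1}{-158 + \left(259 + 56644 - 48076\right)} = \frac{1}{-158 + 8827} = \frac{1}{8669}$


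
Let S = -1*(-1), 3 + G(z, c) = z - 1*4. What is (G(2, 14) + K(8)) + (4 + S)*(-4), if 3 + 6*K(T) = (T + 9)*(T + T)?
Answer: 119/6 ≈ 19.833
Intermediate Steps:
K(T) = -½ + T*(9 + T)/3 (K(T) = -½ + ((T + 9)*(T + T))/6 = -½ + ((9 + T)*(2*T))/6 = -½ + (2*T*(9 + T))/6 = -½ + T*(9 + T)/3)
G(z, c) = -7 + z (G(z, c) = -3 + (z - 1*4) = -3 + (z - 4) = -3 + (-4 + z) = -7 + z)
S = 1
(G(2, 14) + K(8)) + (4 + S)*(-4) = ((-7 + 2) + (-½ + 3*8 + (⅓)*8²)) + (4 + 1)*(-4) = (-5 + (-½ + 24 + (⅓)*64)) + 5*(-4) = (-5 + (-½ + 24 + 64/3)) - 20 = (-5 + 269/6) - 20 = 239/6 - 20 = 119/6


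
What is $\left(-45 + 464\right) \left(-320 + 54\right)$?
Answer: $-111454$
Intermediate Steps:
$\left(-45 + 464\right) \left(-320 + 54\right) = 419 \left(-266\right) = -111454$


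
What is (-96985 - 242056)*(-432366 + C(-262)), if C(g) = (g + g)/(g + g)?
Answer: 146589461965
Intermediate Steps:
C(g) = 1 (C(g) = (2*g)/((2*g)) = (2*g)*(1/(2*g)) = 1)
(-96985 - 242056)*(-432366 + C(-262)) = (-96985 - 242056)*(-432366 + 1) = -339041*(-432365) = 146589461965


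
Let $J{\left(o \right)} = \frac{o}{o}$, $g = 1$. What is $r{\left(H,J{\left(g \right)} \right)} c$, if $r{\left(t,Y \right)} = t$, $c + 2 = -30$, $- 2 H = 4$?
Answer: $64$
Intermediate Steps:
$J{\left(o \right)} = 1$
$H = -2$ ($H = \left(- \frac{1}{2}\right) 4 = -2$)
$c = -32$ ($c = -2 - 30 = -32$)
$r{\left(H,J{\left(g \right)} \right)} c = \left(-2\right) \left(-32\right) = 64$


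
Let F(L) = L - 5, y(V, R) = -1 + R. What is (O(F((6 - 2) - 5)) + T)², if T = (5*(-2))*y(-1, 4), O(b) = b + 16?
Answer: 400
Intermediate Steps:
F(L) = -5 + L
O(b) = 16 + b
T = -30 (T = (5*(-2))*(-1 + 4) = -10*3 = -30)
(O(F((6 - 2) - 5)) + T)² = ((16 + (-5 + ((6 - 2) - 5))) - 30)² = ((16 + (-5 + (4 - 5))) - 30)² = ((16 + (-5 - 1)) - 30)² = ((16 - 6) - 30)² = (10 - 30)² = (-20)² = 400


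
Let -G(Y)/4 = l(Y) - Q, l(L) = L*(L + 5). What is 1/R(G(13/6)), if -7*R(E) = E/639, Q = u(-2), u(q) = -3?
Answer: 40257/667 ≈ 60.355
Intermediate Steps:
Q = -3
l(L) = L*(5 + L)
G(Y) = -12 - 4*Y*(5 + Y) (G(Y) = -4*(Y*(5 + Y) - 1*(-3)) = -4*(Y*(5 + Y) + 3) = -4*(3 + Y*(5 + Y)) = -12 - 4*Y*(5 + Y))
R(E) = -E/4473 (R(E) = -E/(7*639) = -E/4473)
1/R(G(13/6)) = 1/(-(-12 - 4*13/6*(5 + 13/6))/4473) = 1/(-(-12 - 4*13/6*43/6)/4473) = 1/(-(-12 - 559/9)/4473) = 1/(-1/4473*(-667/9)) = 1/(667/40257) = 40257/667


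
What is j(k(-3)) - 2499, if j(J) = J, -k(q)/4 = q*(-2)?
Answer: -2523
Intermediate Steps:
k(q) = 8*q (k(q) = -4*q*(-2) = -(-8)*q = 8*q)
j(k(-3)) - 2499 = 8*(-3) - 2499 = -24 - 2499 = -2523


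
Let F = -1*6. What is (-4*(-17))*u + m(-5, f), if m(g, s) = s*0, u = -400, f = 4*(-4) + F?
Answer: -27200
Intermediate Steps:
F = -6
f = -22 (f = 4*(-4) - 6 = -16 - 6 = -22)
m(g, s) = 0
(-4*(-17))*u + m(-5, f) = -4*(-17)*(-400) + 0 = 68*(-400) + 0 = -27200 + 0 = -27200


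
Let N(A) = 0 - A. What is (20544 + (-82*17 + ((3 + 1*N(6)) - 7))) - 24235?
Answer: -5095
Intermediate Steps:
N(A) = -A
(20544 + (-82*17 + ((3 + 1*N(6)) - 7))) - 24235 = (20544 + (-82*17 + ((3 + 1*(-1*6)) - 7))) - 24235 = (20544 + (-1394 + ((3 + 1*(-6)) - 7))) - 24235 = (20544 + (-1394 + ((3 - 6) - 7))) - 24235 = (20544 + (-1394 + (-3 - 7))) - 24235 = (20544 + (-1394 - 10)) - 24235 = (20544 - 1404) - 24235 = 19140 - 24235 = -5095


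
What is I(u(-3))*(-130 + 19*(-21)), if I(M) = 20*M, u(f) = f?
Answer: 31740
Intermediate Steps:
I(u(-3))*(-130 + 19*(-21)) = (20*(-3))*(-130 + 19*(-21)) = -60*(-130 - 399) = -60*(-529) = 31740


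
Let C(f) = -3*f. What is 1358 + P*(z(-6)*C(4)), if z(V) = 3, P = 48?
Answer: -370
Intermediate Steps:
1358 + P*(z(-6)*C(4)) = 1358 + 48*(3*(-3*4)) = 1358 + 48*(3*(-12)) = 1358 + 48*(-36) = 1358 - 1728 = -370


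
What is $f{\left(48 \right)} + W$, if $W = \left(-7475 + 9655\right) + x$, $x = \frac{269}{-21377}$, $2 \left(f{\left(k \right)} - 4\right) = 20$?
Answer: $\frac{46900869}{21377} \approx 2194.0$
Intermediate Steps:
$f{\left(k \right)} = 14$ ($f{\left(k \right)} = 4 + \frac{1}{2} \cdot 20 = 4 + 10 = 14$)
$x = - \frac{269}{21377}$ ($x = 269 \left(- \frac{1}{21377}\right) = - \frac{269}{21377} \approx -0.012584$)
$W = \frac{46601591}{21377}$ ($W = \left(-7475 + 9655\right) - \frac{269}{21377} = 2180 - \frac{269}{21377} = \frac{46601591}{21377} \approx 2180.0$)
$f{\left(48 \right)} + W = 14 + \frac{46601591}{21377} = \frac{46900869}{21377}$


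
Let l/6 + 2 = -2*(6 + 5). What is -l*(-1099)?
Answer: -158256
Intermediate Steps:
l = -144 (l = -12 + 6*(-2*(6 + 5)) = -12 + 6*(-2*11) = -12 + 6*(-22) = -12 - 132 = -144)
-l*(-1099) = -(-144)*(-1099) = -1*158256 = -158256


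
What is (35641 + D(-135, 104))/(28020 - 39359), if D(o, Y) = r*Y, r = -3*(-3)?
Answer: -36577/11339 ≈ -3.2258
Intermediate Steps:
r = 9
D(o, Y) = 9*Y
(35641 + D(-135, 104))/(28020 - 39359) = (35641 + 9*104)/(28020 - 39359) = (35641 + 936)/(-11339) = 36577*(-1/11339) = -36577/11339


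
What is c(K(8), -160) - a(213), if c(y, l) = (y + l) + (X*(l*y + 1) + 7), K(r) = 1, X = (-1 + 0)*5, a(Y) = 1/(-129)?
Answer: 82948/129 ≈ 643.01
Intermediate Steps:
a(Y) = -1/129
X = -5 (X = -1*5 = -5)
c(y, l) = 2 + l + y - 5*l*y (c(y, l) = (y + l) + (-5*(l*y + 1) + 7) = (l + y) + (-5*(1 + l*y) + 7) = (l + y) + ((-5 - 5*l*y) + 7) = (l + y) + (2 - 5*l*y) = 2 + l + y - 5*l*y)
c(K(8), -160) - a(213) = (2 - 160 + 1 - 5*(-160)*1) - 1*(-1/129) = (2 - 160 + 1 + 800) + 1/129 = 643 + 1/129 = 82948/129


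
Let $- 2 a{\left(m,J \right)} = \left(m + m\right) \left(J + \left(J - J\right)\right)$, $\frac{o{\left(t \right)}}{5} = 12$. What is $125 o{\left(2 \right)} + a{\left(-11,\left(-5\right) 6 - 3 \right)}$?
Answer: $7137$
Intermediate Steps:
$o{\left(t \right)} = 60$ ($o{\left(t \right)} = 5 \cdot 12 = 60$)
$a{\left(m,J \right)} = - J m$ ($a{\left(m,J \right)} = - \frac{\left(m + m\right) \left(J + \left(J - J\right)\right)}{2} = - \frac{2 m \left(J + 0\right)}{2} = - \frac{2 m J}{2} = - \frac{2 J m}{2} = - J m$)
$125 o{\left(2 \right)} + a{\left(-11,\left(-5\right) 6 - 3 \right)} = 125 \cdot 60 - \left(\left(-5\right) 6 - 3\right) \left(-11\right) = 7500 - \left(-30 - 3\right) \left(-11\right) = 7500 - \left(-33\right) \left(-11\right) = 7500 - 363 = 7137$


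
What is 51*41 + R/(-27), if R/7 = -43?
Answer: 56758/27 ≈ 2102.1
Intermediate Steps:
R = -301 (R = 7*(-43) = -301)
51*41 + R/(-27) = 51*41 - 301/(-27) = 2091 - 301*(-1/27) = 2091 + 301/27 = 56758/27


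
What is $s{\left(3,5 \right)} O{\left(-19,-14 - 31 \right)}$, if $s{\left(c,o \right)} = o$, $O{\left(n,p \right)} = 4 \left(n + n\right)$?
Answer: $-760$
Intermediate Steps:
$O{\left(n,p \right)} = 8 n$ ($O{\left(n,p \right)} = 4 \cdot 2 n = 8 n$)
$s{\left(3,5 \right)} O{\left(-19,-14 - 31 \right)} = 5 \cdot 8 \left(-19\right) = 5 \left(-152\right) = -760$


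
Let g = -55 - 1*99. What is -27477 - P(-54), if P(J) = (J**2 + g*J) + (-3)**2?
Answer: -38718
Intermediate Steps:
g = -154 (g = -55 - 99 = -154)
P(J) = 9 + J**2 - 154*J (P(J) = (J**2 - 154*J) + (-3)**2 = (J**2 - 154*J) + 9 = 9 + J**2 - 154*J)
-27477 - P(-54) = -27477 - (9 + (-54)**2 - 154*(-54)) = -27477 - (9 + 2916 + 8316) = -27477 - 1*11241 = -27477 - 11241 = -38718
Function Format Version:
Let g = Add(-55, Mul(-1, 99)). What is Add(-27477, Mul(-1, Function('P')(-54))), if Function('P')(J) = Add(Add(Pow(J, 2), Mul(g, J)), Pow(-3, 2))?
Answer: -38718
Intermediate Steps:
g = -154 (g = Add(-55, -99) = -154)
Function('P')(J) = Add(9, Pow(J, 2), Mul(-154, J)) (Function('P')(J) = Add(Add(Pow(J, 2), Mul(-154, J)), Pow(-3, 2)) = Add(Add(Pow(J, 2), Mul(-154, J)), 9) = Add(9, Pow(J, 2), Mul(-154, J)))
Add(-27477, Mul(-1, Function('P')(-54))) = Add(-27477, Mul(-1, Add(9, Pow(-54, 2), Mul(-154, -54)))) = Add(-27477, Mul(-1, Add(9, 2916, 8316))) = Add(-27477, Mul(-1, 11241)) = Add(-27477, -11241) = -38718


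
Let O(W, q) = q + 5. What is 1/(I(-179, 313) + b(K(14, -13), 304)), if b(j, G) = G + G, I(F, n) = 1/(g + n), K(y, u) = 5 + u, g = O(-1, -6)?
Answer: 312/189697 ≈ 0.0016447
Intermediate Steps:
O(W, q) = 5 + q
g = -1 (g = 5 - 6 = -1)
I(F, n) = 1/(-1 + n)
b(j, G) = 2*G
1/(I(-179, 313) + b(K(14, -13), 304)) = 1/(1/(-1 + 313) + 2*304) = 1/(1/312 + 608) = 1/(189697/312) = 312/189697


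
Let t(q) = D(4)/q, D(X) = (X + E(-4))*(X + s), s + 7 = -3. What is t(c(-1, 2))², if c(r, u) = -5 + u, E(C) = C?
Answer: 0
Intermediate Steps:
s = -10 (s = -7 - 3 = -10)
D(X) = (-10 + X)*(-4 + X) (D(X) = (X - 4)*(X - 10) = (-4 + X)*(-10 + X) = (-10 + X)*(-4 + X))
t(q) = 0 (t(q) = (40 + 4² - 14*4)/q = (40 + 16 - 56)/q = 0/q = 0)
t(c(-1, 2))² = 0² = 0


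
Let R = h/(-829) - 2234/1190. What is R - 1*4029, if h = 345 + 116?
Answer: -1988524683/493255 ≈ -4031.4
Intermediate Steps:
h = 461
R = -1200288/493255 (R = 461/(-829) - 2234/1190 = 461*(-1/829) - 2234*1/1190 = -461/829 - 1117/595 = -1200288/493255 ≈ -2.4334)
R - 1*4029 = -1200288/493255 - 1*4029 = -1200288/493255 - 4029 = -1988524683/493255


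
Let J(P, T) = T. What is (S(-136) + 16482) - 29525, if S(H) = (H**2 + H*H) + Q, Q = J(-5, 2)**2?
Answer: 23953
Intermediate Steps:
Q = 4 (Q = 2**2 = 4)
S(H) = 4 + 2*H**2 (S(H) = (H**2 + H*H) + 4 = (H**2 + H**2) + 4 = 2*H**2 + 4 = 4 + 2*H**2)
(S(-136) + 16482) - 29525 = ((4 + 2*(-136)**2) + 16482) - 29525 = ((4 + 2*18496) + 16482) - 29525 = ((4 + 36992) + 16482) - 29525 = (36996 + 16482) - 29525 = 53478 - 29525 = 23953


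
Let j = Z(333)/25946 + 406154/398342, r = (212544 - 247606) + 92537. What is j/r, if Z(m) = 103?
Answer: 151130013/8486086479310 ≈ 1.7809e-5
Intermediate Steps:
r = 57475 (r = -35062 + 92537 = 57475)
j = 755650065/738241538 (j = 103/25946 + 406154/398342 = 103*(1/25946) + 406154*(1/398342) = 103/25946 + 29011/28453 = 755650065/738241538 ≈ 1.0236)
j/r = (755650065/738241538)/57475 = (755650065/738241538)*(1/57475) = 151130013/8486086479310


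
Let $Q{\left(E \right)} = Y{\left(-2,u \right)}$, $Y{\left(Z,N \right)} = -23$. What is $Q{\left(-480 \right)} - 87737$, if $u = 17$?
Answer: $-87760$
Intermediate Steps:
$Q{\left(E \right)} = -23$
$Q{\left(-480 \right)} - 87737 = -23 - 87737 = -87760$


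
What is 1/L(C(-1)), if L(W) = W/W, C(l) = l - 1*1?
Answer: 1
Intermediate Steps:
C(l) = -1 + l (C(l) = l - 1 = -1 + l)
L(W) = 1
1/L(C(-1)) = 1/1 = 1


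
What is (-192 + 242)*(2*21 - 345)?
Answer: -15150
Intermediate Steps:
(-192 + 242)*(2*21 - 345) = 50*(42 - 345) = 50*(-303) = -15150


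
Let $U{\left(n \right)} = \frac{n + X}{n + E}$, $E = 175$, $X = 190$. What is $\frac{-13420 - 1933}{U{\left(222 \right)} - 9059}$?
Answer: $\frac{6095141}{3596011} \approx 1.695$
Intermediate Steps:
$U{\left(n \right)} = \frac{190 + n}{175 + n}$ ($U{\left(n \right)} = \frac{n + 190}{n + 175} = \frac{190 + n}{175 + n}$)
$\frac{-13420 - 1933}{U{\left(222 \right)} - 9059} = \frac{-13420 - 1933}{\frac{190 + 222}{175 + 222} - 9059} = - \frac{15353}{\frac{1}{397} \cdot 412 - 9059} = - \frac{15353}{\frac{412}{397} - 9059} = - \frac{15353}{- \frac{3596011}{397}} = \left(-15353\right) \left(- \frac{397}{3596011}\right) = \frac{6095141}{3596011}$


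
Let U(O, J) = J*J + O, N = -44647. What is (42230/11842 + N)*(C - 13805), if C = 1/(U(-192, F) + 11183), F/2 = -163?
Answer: 427922260365383048/694337907 ≈ 6.1630e+8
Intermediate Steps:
F = -326 (F = 2*(-163) = -326)
U(O, J) = O + J² (U(O, J) = J² + O = O + J²)
C = 1/117267 (C = 1/((-192 + (-326)²) + 11183) = 1/((-192 + 106276) + 11183) = 1/(106084 + 11183) = 1/117267 ≈ 8.5276e-6)
(42230/11842 + N)*(C - 13805) = (42230/11842 - 44647)*(1/117267 - 13805) = (42230*(1/11842) - 44647)*(-1618870934/117267) = (21115/5921 - 44647)*(-1618870934/117267) = -264333772/5921*(-1618870934/117267) = 427922260365383048/694337907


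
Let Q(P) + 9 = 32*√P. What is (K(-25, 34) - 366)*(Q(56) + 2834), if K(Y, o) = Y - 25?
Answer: -1175200 - 26624*√14 ≈ -1.2748e+6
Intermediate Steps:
K(Y, o) = -25 + Y
Q(P) = -9 + 32*√P
(K(-25, 34) - 366)*(Q(56) + 2834) = ((-25 - 25) - 366)*((-9 + 32*√56) + 2834) = (-50 - 366)*((-9 + 32*(2*√14)) + 2834) = -416*((-9 + 64*√14) + 2834) = -416*(2825 + 64*√14) = -1175200 - 26624*√14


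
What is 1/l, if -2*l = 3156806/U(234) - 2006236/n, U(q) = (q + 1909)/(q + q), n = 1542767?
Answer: -3306149681/1139628422913394 ≈ -2.9011e-6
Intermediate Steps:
U(q) = (1909 + q)/(2*q) (U(q) = (1909 + q)/((2*q)) = (1909 + q)*(1/(2*q)) = (1909 + q)/(2*q))
l = -1139628422913394/3306149681 (l = -(3156806/(((1/2)*(1909 + 234)/234)) - 2006236/1542767)/2 = -(3156806/(((1/2)*(1/234)*2143)) - 2006236*1/1542767)/2 = -(3156806/(2143/468) - 2006236/1542767)/2 = -(3156806*(468/2143) - 2006236/1542767)/2 = -(1477385208/2143 - 2006236/1542767)/2 = -1/2*2279256845826788/3306149681 = -1139628422913394/3306149681 ≈ -3.4470e+5)
1/l = 1/(-1139628422913394/3306149681) = -3306149681/1139628422913394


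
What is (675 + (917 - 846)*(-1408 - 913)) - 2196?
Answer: -166312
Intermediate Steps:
(675 + (917 - 846)*(-1408 - 913)) - 2196 = (675 + 71*(-2321)) - 2196 = (675 - 164791) - 2196 = -164116 - 2196 = -166312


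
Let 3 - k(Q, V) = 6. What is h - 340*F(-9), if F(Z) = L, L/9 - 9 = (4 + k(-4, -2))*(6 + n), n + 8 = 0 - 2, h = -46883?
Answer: -62183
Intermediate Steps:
k(Q, V) = -3 (k(Q, V) = 3 - 1*6 = 3 - 6 = -3)
n = -10 (n = -8 + (0 - 2) = -8 - 2 = -10)
L = 45 (L = 81 + 9*((4 - 3)*(6 - 10)) = 81 + 9*(1*(-4)) = 81 + 9*(-4) = 81 - 36 = 45)
F(Z) = 45
h - 340*F(-9) = -46883 - 340*45 = -46883 - 1*15300 = -46883 - 15300 = -62183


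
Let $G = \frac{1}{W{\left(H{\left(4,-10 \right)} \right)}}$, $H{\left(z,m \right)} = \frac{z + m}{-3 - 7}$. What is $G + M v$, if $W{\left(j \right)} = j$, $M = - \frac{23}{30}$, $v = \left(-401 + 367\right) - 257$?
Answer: $\frac{6743}{30} \approx 224.77$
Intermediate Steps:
$v = -291$ ($v = -34 - 257 = -291$)
$M = - \frac{23}{30}$ ($M = \left(-23\right) \frac{1}{30} = - \frac{23}{30} \approx -0.76667$)
$H{\left(z,m \right)} = - \frac{m}{10} - \frac{z}{10}$ ($H{\left(z,m \right)} = \frac{m + z}{-10} = \left(m + z\right) \left(- \frac{1}{10}\right) = - \frac{m}{10} - \frac{z}{10}$)
$G = \frac{5}{3}$ ($G = \frac{1}{\left(- \frac{1}{10}\right) \left(-10\right) - \frac{2}{5}} = \frac{1}{1 - \frac{2}{5}} = \frac{1}{\frac{3}{5}} = \frac{5}{3} \approx 1.6667$)
$G + M v = \frac{5}{3} - - \frac{2231}{10} = \frac{5}{3} + \frac{2231}{10} = \frac{6743}{30}$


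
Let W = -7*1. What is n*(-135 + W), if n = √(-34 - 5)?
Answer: -142*I*√39 ≈ -886.79*I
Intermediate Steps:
W = -7
n = I*√39 (n = √(-39) = I*√39 ≈ 6.245*I)
n*(-135 + W) = (I*√39)*(-135 - 7) = (I*√39)*(-142) = -142*I*√39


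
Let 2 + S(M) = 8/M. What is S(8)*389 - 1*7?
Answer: -396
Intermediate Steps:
S(M) = -2 + 8/M
S(8)*389 - 1*7 = (-2 + 8/8)*389 - 1*7 = (-2 + 8*(1/8))*389 - 7 = (-2 + 1)*389 - 7 = -1*389 - 7 = -389 - 7 = -396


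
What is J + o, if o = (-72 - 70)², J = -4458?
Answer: 15706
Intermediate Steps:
o = 20164 (o = (-142)² = 20164)
J + o = -4458 + 20164 = 15706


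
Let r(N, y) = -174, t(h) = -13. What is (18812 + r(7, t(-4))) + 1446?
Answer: 20084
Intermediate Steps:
(18812 + r(7, t(-4))) + 1446 = (18812 - 174) + 1446 = 18638 + 1446 = 20084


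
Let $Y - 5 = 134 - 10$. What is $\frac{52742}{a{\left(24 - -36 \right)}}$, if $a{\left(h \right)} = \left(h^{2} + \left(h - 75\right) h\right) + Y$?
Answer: $\frac{52742}{2829} \approx 18.643$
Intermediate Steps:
$Y = 129$ ($Y = 5 + \left(134 - 10\right) = 5 + 124 = 129$)
$a{\left(h \right)} = 129 + h^{2} + h \left(-75 + h\right)$ ($a{\left(h \right)} = \left(h^{2} + \left(h - 75\right) h\right) + 129 = \left(h^{2} + \left(-75 + h\right) h\right) + 129 = \left(h^{2} + h \left(-75 + h\right)\right) + 129 = 129 + h^{2} + h \left(-75 + h\right)$)
$\frac{52742}{a{\left(24 - -36 \right)}} = \frac{52742}{129 - 75 \left(24 - -36\right) + 2 \left(24 - -36\right)^{2}} = \frac{52742}{129 - 75 \left(24 + 36\right) + 2 \left(24 + 36\right)^{2}} = \frac{52742}{129 - 4500 + 2 \cdot 60^{2}} = \frac{52742}{129 - 4500 + 2 \cdot 3600} = \frac{52742}{129 - 4500 + 7200} = \frac{52742}{2829}$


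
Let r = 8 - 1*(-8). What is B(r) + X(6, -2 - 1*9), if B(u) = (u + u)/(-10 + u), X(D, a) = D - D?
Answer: 16/3 ≈ 5.3333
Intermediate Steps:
X(D, a) = 0
r = 16 (r = 8 + 8 = 16)
B(u) = 2*u/(-10 + u) (B(u) = (2*u)/(-10 + u) = 2*u/(-10 + u))
B(r) + X(6, -2 - 1*9) = 2*16/(-10 + 16) + 0 = 2*16/6 + 0 = 2*16*(⅙) + 0 = 16/3 + 0 = 16/3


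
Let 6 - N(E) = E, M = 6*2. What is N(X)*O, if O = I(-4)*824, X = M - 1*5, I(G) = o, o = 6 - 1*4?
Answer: -1648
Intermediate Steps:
o = 2 (o = 6 - 4 = 2)
I(G) = 2
M = 12
X = 7 (X = 12 - 1*5 = 12 - 5 = 7)
N(E) = 6 - E
O = 1648 (O = 2*824 = 1648)
N(X)*O = (6 - 1*7)*1648 = (6 - 7)*1648 = -1*1648 = -1648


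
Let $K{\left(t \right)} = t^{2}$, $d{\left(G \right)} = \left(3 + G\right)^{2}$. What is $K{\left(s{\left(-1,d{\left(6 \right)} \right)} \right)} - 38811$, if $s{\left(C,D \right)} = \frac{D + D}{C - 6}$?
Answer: $- \frac{1875495}{49} \approx -38275.0$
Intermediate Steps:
$s{\left(C,D \right)} = \frac{2 D}{-6 + C}$
$K{\left(s{\left(-1,d{\left(6 \right)} \right)} \right)} - 38811 = \left(\frac{2 \left(3 + 6\right)^{2}}{-6 - 1}\right)^{2} - 38811 = \left(\frac{2 \cdot 9^{2}}{-7}\right)^{2} - 38811 = \left(2 \cdot 81 \left(- \frac{1}{7}\right)\right)^{2} - 38811 = \left(- \frac{162}{7}\right)^{2} - 38811 = \frac{26244}{49} - 38811 = - \frac{1875495}{49}$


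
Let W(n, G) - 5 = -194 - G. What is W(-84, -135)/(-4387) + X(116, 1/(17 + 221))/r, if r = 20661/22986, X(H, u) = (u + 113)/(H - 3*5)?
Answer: 456483268377/363133280111 ≈ 1.2571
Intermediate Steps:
W(n, G) = -189 - G (W(n, G) = 5 + (-194 - G) = -189 - G)
X(H, u) = (113 + u)/(-15 + H) (X(H, u) = (113 + u)/(H - 15) = (113 + u)/(-15 + H))
r = 6887/7662 (r = 20661*(1/22986) = 6887/7662 ≈ 0.89885)
W(-84, -135)/(-4387) + X(116, 1/(17 + 221))/r = (-189 - 1*(-135))/(-4387) + ((113 + 1/(17 + 221))/(-15 + 116))/(6887/7662) = (-189 + 135)*(-1/4387) + ((113 + 1/238)/101)*(7662/6887) = -54*(-1/4387) + ((113 + 1/238)/101)*(7662/6887) = 54/4387 + ((1/101)*(26895/238))*(7662/6887) = 54/4387 + (26895/24038)*(7662/6887) = 54/4387 + 103034745/82774853 = 456483268377/363133280111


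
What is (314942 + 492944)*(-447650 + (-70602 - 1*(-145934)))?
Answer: -300790499748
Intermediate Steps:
(314942 + 492944)*(-447650 + (-70602 - 1*(-145934))) = 807886*(-447650 + (-70602 + 145934)) = 807886*(-447650 + 75332) = 807886*(-372318) = -300790499748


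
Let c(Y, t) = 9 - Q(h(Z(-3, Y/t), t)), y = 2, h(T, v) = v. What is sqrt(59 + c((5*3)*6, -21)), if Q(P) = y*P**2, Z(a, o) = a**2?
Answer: I*sqrt(814) ≈ 28.531*I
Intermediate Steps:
Q(P) = 2*P**2
c(Y, t) = 9 - 2*t**2
sqrt(59 + c((5*3)*6, -21)) = sqrt(59 + (9 - 2*(-21)**2)) = sqrt(59 + (9 - 2*441)) = sqrt(59 + (9 - 882)) = sqrt(59 - 873) = sqrt(-814) = I*sqrt(814)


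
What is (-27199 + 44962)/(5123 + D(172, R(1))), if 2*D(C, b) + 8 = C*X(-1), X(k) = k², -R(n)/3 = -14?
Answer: 5921/1735 ≈ 3.4127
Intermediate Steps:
R(n) = 42 (R(n) = -3*(-14) = 42)
D(C, b) = -4 + C/2 (D(C, b) = -4 + (C*(-1)²)/2 = -4 + (C*1)/2 = -4 + C/2)
(-27199 + 44962)/(5123 + D(172, R(1))) = (-27199 + 44962)/(5123 + (-4 + (½)*172)) = 17763/(5123 + (-4 + 86)) = 17763/(5123 + 82) = 17763/5205 = 17763*(1/5205) = 5921/1735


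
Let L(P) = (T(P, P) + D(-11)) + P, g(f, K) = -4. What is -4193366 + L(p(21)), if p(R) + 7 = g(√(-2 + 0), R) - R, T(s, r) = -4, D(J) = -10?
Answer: -4193412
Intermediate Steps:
p(R) = -11 - R (p(R) = -7 + (-4 - R) = -11 - R)
L(P) = -14 + P (L(P) = (-4 - 10) + P = -14 + P)
-4193366 + L(p(21)) = -4193366 + (-14 + (-11 - 1*21)) = -4193366 + (-14 + (-11 - 21)) = -4193366 + (-14 - 32) = -4193366 - 46 = -4193412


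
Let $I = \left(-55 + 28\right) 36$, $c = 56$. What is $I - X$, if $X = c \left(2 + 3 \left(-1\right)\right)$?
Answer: $-916$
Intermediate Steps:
$I = -972$ ($I = \left(-27\right) 36 = -972$)
$X = -56$ ($X = 56 \left(2 + 3 \left(-1\right)\right) = 56 \left(2 - 3\right) = 56 \left(-1\right) = -56$)
$I - X = -972 - -56 = -972 + 56 = -916$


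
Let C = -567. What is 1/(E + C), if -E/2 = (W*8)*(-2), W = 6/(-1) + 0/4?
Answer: -1/759 ≈ -0.0013175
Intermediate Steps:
W = -6 (W = 6*(-1) + 0*(¼) = -6 + 0 = -6)
E = -192 (E = -2*(-6*8)*(-2) = -(-96)*(-2) = -2*96 = -192)
1/(E + C) = 1/(-192 - 567) = 1/(-759) = -1/759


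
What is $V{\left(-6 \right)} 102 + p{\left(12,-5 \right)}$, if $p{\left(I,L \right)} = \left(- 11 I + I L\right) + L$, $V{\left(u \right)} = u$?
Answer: $-809$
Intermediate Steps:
$p{\left(I,L \right)} = L - 11 I + I L$
$V{\left(-6 \right)} 102 + p{\left(12,-5 \right)} = \left(-6\right) 102 - 197 = -612 - 197 = -809$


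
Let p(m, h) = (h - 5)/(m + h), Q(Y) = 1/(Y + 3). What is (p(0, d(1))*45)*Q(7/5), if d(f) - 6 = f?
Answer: 225/77 ≈ 2.9221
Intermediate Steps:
d(f) = 6 + f
Q(Y) = 1/(3 + Y)
p(m, h) = (-5 + h)/(h + m)
(p(0, d(1))*45)*Q(7/5) = (((-5 + (6 + 1))/((6 + 1) + 0))*45)/(3 + 7/5) = (((-5 + 7)/(7 + 0))*45)/(3 + 7*(1/5)) = ((2/7)*45)/(3 + 7/5) = (((1/7)*2)*45)/(22/5) = ((2/7)*45)*(5/22) = (90/7)*(5/22) = 225/77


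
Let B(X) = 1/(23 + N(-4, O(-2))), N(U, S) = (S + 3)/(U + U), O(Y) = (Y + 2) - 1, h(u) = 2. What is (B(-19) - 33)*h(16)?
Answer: -5998/91 ≈ -65.912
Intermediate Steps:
O(Y) = 1 + Y (O(Y) = (2 + Y) - 1 = 1 + Y)
N(U, S) = (3 + S)/(2*U) (N(U, S) = (3 + S)/((2*U)) = (3 + S)*(1/(2*U)) = (3 + S)/(2*U))
B(X) = 4/91 (B(X) = 1/(23 + (½)*(3 + (1 - 2))/(-4)) = 1/(23 + (½)*(-¼)*(3 - 1)) = 1/(23 + (½)*(-¼)*2) = 1/(23 - ¼) = 1/(91/4) = 4/91)
(B(-19) - 33)*h(16) = (4/91 - 33)*2 = -2999/91*2 = -5998/91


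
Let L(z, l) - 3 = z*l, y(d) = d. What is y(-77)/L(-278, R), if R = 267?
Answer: 77/74223 ≈ 0.0010374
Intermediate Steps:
L(z, l) = 3 + l*z (L(z, l) = 3 + z*l = 3 + l*z)
y(-77)/L(-278, R) = -77/(3 + 267*(-278)) = -77/(3 - 74226) = -77/(-74223) = -77*(-1/74223) = 77/74223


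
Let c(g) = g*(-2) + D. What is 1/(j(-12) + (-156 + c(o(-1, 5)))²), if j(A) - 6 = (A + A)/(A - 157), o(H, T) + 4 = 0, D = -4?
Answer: 169/3905614 ≈ 4.3271e-5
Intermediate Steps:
o(H, T) = -4 (o(H, T) = -4 + 0 = -4)
c(g) = -4 - 2*g (c(g) = g*(-2) - 4 = -2*g - 4 = -4 - 2*g)
j(A) = 6 + 2*A/(-157 + A) (j(A) = 6 + (A + A)/(A - 157) = 6 + (2*A)/(-157 + A) = 6 + 2*A/(-157 + A))
1/(j(-12) + (-156 + c(o(-1, 5)))²) = 1/(2*(-471 + 4*(-12))/(-157 - 12) + (-156 + (-4 - 2*(-4)))²) = 1/(2*(-471 - 48)/(-169) + (-156 + (-4 + 8))²) = 1/(2*(-1/169)*(-519) + (-156 + 4)²) = 1/(1038/169 + (-152)²) = 1/(1038/169 + 23104) = 1/(3905614/169) = 169/3905614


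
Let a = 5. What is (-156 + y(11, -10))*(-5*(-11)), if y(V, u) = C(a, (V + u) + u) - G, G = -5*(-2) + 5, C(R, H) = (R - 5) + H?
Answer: -9900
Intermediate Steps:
C(R, H) = -5 + H + R (C(R, H) = (-5 + R) + H = -5 + H + R)
G = 15 (G = 10 + 5 = 15)
y(V, u) = -15 + V + 2*u (y(V, u) = (-5 + ((V + u) + u) + 5) - 1*15 = (-5 + (V + 2*u) + 5) - 15 = (V + 2*u) - 15 = -15 + V + 2*u)
(-156 + y(11, -10))*(-5*(-11)) = (-156 + (-15 + 11 + 2*(-10)))*(-5*(-11)) = (-156 + (-15 + 11 - 20))*55 = (-156 - 24)*55 = -180*55 = -9900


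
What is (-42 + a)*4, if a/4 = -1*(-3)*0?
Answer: -168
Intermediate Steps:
a = 0 (a = 4*(-1*(-3)*0) = 4*(3*0) = 4*0 = 0)
(-42 + a)*4 = (-42 + 0)*4 = -42*4 = -168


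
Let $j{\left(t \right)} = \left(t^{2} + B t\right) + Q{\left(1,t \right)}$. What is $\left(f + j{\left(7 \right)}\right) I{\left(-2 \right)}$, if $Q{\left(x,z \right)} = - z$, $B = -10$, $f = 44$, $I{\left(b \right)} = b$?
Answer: $-32$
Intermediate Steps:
$j{\left(t \right)} = t^{2} - 11 t$ ($j{\left(t \right)} = \left(t^{2} - 10 t\right) - t = t^{2} - 11 t$)
$\left(f + j{\left(7 \right)}\right) I{\left(-2 \right)} = \left(44 + 7 \left(-11 + 7\right)\right) \left(-2\right) = \left(44 + 7 \left(-4\right)\right) \left(-2\right) = \left(44 - 28\right) \left(-2\right) = 16 \left(-2\right) = -32$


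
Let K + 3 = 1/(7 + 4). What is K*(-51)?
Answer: 1632/11 ≈ 148.36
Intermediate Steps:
K = -32/11 (K = -3 + 1/(7 + 4) = -3 + 1/11 = -32/11 ≈ -2.9091)
K*(-51) = -32/11*(-51) = 1632/11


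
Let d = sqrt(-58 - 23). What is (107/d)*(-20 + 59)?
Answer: -1391*I/3 ≈ -463.67*I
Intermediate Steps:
d = 9*I (d = sqrt(-81) = 9*I ≈ 9.0*I)
(107/d)*(-20 + 59) = (107/((9*I)))*(-20 + 59) = (107*(-I/9))*39 = -107*I/9*39 = -1391*I/3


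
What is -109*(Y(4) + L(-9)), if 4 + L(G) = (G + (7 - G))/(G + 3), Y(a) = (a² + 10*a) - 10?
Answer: -26705/6 ≈ -4450.8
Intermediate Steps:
Y(a) = -10 + a² + 10*a
L(G) = -4 + 7/(3 + G) (L(G) = -4 + (G + (7 - G))/(G + 3) = -4 + 7/(3 + G))
-109*(Y(4) + L(-9)) = -109*((-10 + 4² + 10*4) + (-5 - 4*(-9))/(3 - 9)) = -109*((-10 + 16 + 40) + (-5 + 36)/(-6)) = -109*(46 - ⅙*31) = -109*(46 - 31/6) = -109*245/6 = -26705/6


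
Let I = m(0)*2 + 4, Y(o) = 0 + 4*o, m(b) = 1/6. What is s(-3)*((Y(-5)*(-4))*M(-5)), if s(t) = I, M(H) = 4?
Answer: 4160/3 ≈ 1386.7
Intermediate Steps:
m(b) = ⅙
Y(o) = 4*o
I = 13/3 (I = (⅙)*2 + 4 = ⅓ + 4 = 13/3 ≈ 4.3333)
s(t) = 13/3
s(-3)*((Y(-5)*(-4))*M(-5)) = 13*(((4*(-5))*(-4))*4)/3 = 13*(-20*(-4)*4)/3 = 13*(80*4)/3 = (13/3)*320 = 4160/3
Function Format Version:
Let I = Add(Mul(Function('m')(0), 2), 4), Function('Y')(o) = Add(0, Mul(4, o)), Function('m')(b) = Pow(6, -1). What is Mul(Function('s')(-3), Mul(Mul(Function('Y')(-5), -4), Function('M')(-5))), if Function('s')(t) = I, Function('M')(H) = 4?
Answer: Rational(4160, 3) ≈ 1386.7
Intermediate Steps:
Function('m')(b) = Rational(1, 6)
Function('Y')(o) = Mul(4, o)
I = Rational(13, 3) (I = Add(Mul(Rational(1, 6), 2), 4) = Add(Rational(1, 3), 4) = Rational(13, 3) ≈ 4.3333)
Function('s')(t) = Rational(13, 3)
Mul(Function('s')(-3), Mul(Mul(Function('Y')(-5), -4), Function('M')(-5))) = Mul(Rational(13, 3), Mul(Mul(Mul(4, -5), -4), 4)) = Mul(Rational(13, 3), Mul(Mul(-20, -4), 4)) = Mul(Rational(13, 3), Mul(80, 4)) = Mul(Rational(13, 3), 320) = Rational(4160, 3)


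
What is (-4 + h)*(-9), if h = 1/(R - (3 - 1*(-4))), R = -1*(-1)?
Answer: 75/2 ≈ 37.500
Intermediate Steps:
R = 1
h = -⅙ (h = 1/(1 - (3 - 1*(-4))) = 1/(1 - (3 + 4)) = 1/(1 - 1*7) = 1/(1 - 7) = 1/(-6) = -⅙ ≈ -0.16667)
(-4 + h)*(-9) = (-4 - ⅙)*(-9) = -25/6*(-9) = 75/2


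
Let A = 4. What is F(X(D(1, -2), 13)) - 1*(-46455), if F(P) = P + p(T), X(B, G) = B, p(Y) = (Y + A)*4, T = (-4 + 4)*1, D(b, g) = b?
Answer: 46472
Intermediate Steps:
T = 0 (T = 0*1 = 0)
p(Y) = 16 + 4*Y (p(Y) = (Y + 4)*4 = (4 + Y)*4 = 16 + 4*Y)
F(P) = 16 + P (F(P) = P + (16 + 4*0) = P + (16 + 0) = P + 16 = 16 + P)
F(X(D(1, -2), 13)) - 1*(-46455) = (16 + 1) - 1*(-46455) = 17 + 46455 = 46472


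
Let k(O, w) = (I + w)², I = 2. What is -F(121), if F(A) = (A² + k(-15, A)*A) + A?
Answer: -1845371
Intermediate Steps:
k(O, w) = (2 + w)²
F(A) = A + A² + A*(2 + A)² (F(A) = (A² + (2 + A)²*A) + A = (A² + A*(2 + A)²) + A = A + A² + A*(2 + A)²)
-F(121) = -121*(1 + 121 + (2 + 121)²) = -121*(1 + 121 + 123²) = -121*(1 + 121 + 15129) = -121*15251 = -1*1845371 = -1845371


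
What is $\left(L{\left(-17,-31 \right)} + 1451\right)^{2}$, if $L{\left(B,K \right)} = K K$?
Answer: $5817744$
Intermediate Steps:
$L{\left(B,K \right)} = K^{2}$
$\left(L{\left(-17,-31 \right)} + 1451\right)^{2} = \left(\left(-31\right)^{2} + 1451\right)^{2} = \left(961 + 1451\right)^{2} = 2412^{2} = 5817744$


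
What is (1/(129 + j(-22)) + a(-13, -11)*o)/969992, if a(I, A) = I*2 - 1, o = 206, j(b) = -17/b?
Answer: -1984936/346165895 ≈ -0.0057341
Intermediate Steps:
a(I, A) = -1 + 2*I (a(I, A) = 2*I - 1 = -1 + 2*I)
(1/(129 + j(-22)) + a(-13, -11)*o)/969992 = (1/(129 - 17/(-22)) + (-1 + 2*(-13))*206)/969992 = (1/(129 - 17*(-1/22)) + (-1 - 26)*206)*(1/969992) = (1/(129 + 17/22) - 27*206)*(1/969992) = (1/(2855/22) - 5562)*(1/969992) = (22/2855 - 5562)*(1/969992) = -15879488/2855*1/969992 = -1984936/346165895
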